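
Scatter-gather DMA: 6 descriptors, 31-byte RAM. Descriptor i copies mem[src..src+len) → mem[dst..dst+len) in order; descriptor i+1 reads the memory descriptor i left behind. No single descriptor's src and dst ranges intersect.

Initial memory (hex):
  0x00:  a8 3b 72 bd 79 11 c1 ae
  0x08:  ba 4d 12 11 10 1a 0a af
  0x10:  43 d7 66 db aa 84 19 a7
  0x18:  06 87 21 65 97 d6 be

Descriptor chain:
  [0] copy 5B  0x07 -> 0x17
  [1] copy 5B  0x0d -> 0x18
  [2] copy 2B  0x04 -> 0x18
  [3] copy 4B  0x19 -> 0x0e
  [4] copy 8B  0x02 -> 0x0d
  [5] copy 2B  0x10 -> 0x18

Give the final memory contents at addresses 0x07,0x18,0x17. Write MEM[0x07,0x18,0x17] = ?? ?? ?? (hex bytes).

MEM[0x07,0x18,0x17] = ae 11 ae

D0: mem[0x17..0x1b] <- [ae ba 4d 12 11]
D1: mem[0x18..0x1c] <- [1a 0a af 43 d7]
D2: mem[0x18..0x19] <- [79 11]
D3: mem[0x0e..0x11] <- [11 af 43 d7]
D4: mem[0x0d..0x14] <- [72 bd 79 11 c1 ae ba 4d]
D5: mem[0x18..0x19] <- [11 c1]
query mem[0x07]=0xae, mem[0x18]=0x11, mem[0x17]=0xae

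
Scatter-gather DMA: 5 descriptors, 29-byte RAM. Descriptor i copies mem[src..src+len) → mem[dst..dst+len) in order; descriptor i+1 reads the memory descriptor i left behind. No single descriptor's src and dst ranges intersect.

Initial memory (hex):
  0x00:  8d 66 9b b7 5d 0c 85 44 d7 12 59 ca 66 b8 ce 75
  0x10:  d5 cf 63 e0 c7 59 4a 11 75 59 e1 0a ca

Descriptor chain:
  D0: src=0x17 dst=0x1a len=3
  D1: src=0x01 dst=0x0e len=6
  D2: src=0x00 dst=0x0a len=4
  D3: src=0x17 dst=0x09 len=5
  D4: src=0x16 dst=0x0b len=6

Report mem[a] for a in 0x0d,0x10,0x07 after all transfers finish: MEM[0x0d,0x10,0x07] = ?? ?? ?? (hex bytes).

[0] 0x17->0x1a len=3 : 11 75 59
[1] 0x01->0x0e len=6 : 66 9b b7 5d 0c 85
[2] 0x00->0x0a len=4 : 8d 66 9b b7
[3] 0x17->0x09 len=5 : 11 75 59 11 75
[4] 0x16->0x0b len=6 : 4a 11 75 59 11 75
query mem[0x0d]=0x75, mem[0x10]=0x75, mem[0x07]=0x44

MEM[0x0d,0x10,0x07] = 75 75 44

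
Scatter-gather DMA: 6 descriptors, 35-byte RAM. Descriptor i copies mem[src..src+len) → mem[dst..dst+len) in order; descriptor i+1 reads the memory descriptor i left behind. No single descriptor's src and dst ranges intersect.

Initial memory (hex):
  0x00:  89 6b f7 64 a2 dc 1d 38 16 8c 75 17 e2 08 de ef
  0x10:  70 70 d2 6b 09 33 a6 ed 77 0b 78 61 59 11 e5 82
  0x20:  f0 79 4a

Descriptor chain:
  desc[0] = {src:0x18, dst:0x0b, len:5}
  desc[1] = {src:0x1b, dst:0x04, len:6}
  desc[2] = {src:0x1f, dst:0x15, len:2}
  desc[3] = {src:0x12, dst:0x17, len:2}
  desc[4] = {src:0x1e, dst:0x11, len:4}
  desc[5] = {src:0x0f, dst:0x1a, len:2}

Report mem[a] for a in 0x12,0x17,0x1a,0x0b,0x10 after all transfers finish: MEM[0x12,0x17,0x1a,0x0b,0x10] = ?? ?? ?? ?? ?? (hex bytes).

D0: mem[0x0b..0x0f] <- [77 0b 78 61 59]
D1: mem[0x04..0x09] <- [61 59 11 e5 82 f0]
D2: mem[0x15..0x16] <- [82 f0]
D3: mem[0x17..0x18] <- [d2 6b]
D4: mem[0x11..0x14] <- [e5 82 f0 79]
D5: mem[0x1a..0x1b] <- [59 70]
query mem[0x12]=0x82, mem[0x17]=0xd2, mem[0x1a]=0x59, mem[0x0b]=0x77, mem[0x10]=0x70

MEM[0x12,0x17,0x1a,0x0b,0x10] = 82 d2 59 77 70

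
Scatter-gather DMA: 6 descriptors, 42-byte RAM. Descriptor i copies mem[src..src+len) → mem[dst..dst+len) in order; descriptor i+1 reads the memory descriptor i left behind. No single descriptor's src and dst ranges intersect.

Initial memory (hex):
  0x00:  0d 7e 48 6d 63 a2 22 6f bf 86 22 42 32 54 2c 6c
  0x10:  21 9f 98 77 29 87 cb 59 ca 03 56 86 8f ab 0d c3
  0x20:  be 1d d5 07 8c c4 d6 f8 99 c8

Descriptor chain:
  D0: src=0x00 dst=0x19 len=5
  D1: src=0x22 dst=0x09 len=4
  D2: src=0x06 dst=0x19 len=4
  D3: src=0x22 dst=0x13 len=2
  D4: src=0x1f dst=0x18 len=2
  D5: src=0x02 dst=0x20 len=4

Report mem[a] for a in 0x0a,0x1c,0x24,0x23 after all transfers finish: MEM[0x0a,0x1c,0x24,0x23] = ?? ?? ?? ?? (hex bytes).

MEM[0x0a,0x1c,0x24,0x23] = 07 d5 8c a2

[0] 0x00->0x19 len=5 : 0d 7e 48 6d 63
[1] 0x22->0x09 len=4 : d5 07 8c c4
[2] 0x06->0x19 len=4 : 22 6f bf d5
[3] 0x22->0x13 len=2 : d5 07
[4] 0x1f->0x18 len=2 : c3 be
[5] 0x02->0x20 len=4 : 48 6d 63 a2
query mem[0x0a]=0x07, mem[0x1c]=0xd5, mem[0x24]=0x8c, mem[0x23]=0xa2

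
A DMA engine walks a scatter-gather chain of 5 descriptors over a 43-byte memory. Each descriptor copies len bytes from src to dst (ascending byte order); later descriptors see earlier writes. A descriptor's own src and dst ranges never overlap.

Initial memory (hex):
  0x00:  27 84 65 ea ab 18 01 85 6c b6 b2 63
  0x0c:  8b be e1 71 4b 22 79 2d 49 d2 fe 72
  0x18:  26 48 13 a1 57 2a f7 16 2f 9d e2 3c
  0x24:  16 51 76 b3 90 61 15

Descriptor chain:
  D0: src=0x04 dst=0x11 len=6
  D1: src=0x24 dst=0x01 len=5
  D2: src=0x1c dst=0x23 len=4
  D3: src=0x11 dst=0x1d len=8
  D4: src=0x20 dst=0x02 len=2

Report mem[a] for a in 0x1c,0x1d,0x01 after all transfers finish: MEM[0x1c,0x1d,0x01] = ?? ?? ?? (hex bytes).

[0] 0x04->0x11 len=6 : ab 18 01 85 6c b6
[1] 0x24->0x01 len=5 : 16 51 76 b3 90
[2] 0x1c->0x23 len=4 : 57 2a f7 16
[3] 0x11->0x1d len=8 : ab 18 01 85 6c b6 72 26
[4] 0x20->0x02 len=2 : 85 6c
query mem[0x1c]=0x57, mem[0x1d]=0xab, mem[0x01]=0x16

MEM[0x1c,0x1d,0x01] = 57 ab 16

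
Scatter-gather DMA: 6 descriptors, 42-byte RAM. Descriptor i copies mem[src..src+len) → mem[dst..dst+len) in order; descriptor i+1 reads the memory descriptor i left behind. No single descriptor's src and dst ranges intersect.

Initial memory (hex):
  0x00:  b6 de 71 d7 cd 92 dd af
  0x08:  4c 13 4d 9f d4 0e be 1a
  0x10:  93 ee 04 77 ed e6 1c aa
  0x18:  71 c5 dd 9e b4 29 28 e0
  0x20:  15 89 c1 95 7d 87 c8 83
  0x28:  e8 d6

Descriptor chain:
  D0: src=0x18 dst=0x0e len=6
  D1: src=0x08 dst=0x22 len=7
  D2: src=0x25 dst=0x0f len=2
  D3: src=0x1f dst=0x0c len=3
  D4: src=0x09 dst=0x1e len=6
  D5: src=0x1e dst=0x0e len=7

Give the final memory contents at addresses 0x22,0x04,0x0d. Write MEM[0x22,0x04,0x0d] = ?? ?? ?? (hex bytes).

  after D0: wrote 6B at 0x0e = 71c5dd9eb429
  after D1: wrote 7B at 0x22 = 4c134d9fd40e71
  after D2: wrote 2B at 0x0f = 9fd4
  after D3: wrote 3B at 0x0c = e01589
  after D4: wrote 6B at 0x1e = 134d9fe01589
  after D5: wrote 7B at 0x0e = 134d9fe015894d
query mem[0x22]=0x15, mem[0x04]=0xcd, mem[0x0d]=0x15

MEM[0x22,0x04,0x0d] = 15 cd 15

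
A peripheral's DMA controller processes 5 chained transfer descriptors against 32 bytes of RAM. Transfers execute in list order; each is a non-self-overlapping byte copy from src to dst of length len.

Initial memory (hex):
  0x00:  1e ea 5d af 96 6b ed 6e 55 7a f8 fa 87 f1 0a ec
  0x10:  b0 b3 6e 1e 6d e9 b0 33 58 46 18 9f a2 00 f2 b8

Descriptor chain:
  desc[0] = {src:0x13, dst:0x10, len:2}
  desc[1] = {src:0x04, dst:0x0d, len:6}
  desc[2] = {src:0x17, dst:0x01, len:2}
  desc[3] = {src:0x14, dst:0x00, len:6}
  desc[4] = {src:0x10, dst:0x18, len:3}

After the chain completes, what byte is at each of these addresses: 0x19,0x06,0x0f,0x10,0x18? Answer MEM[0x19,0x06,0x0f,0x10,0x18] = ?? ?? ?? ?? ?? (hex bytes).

  after D0: wrote 2B at 0x10 = 1e6d
  after D1: wrote 6B at 0x0d = 966bed6e557a
  after D2: wrote 2B at 0x01 = 3358
  after D3: wrote 6B at 0x00 = 6de9b0335846
  after D4: wrote 3B at 0x18 = 6e557a
query mem[0x19]=0x55, mem[0x06]=0xed, mem[0x0f]=0xed, mem[0x10]=0x6e, mem[0x18]=0x6e

MEM[0x19,0x06,0x0f,0x10,0x18] = 55 ed ed 6e 6e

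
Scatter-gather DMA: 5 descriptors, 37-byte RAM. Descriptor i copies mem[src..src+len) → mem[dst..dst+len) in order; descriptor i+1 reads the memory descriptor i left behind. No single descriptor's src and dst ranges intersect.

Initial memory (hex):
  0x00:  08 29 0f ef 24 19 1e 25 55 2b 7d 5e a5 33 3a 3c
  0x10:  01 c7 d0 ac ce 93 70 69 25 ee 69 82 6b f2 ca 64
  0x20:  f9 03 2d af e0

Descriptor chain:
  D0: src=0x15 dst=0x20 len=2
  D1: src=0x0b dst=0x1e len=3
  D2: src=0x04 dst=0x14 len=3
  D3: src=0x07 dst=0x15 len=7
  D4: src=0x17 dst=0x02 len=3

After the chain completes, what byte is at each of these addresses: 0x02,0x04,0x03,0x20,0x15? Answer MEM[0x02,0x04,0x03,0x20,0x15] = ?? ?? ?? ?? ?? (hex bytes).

#0 dst[0x20+2] := {0x93,0x70}
#1 dst[0x1e+3] := {0x5e,0xa5,0x33}
#2 dst[0x14+3] := {0x24,0x19,0x1e}
#3 dst[0x15+7] := {0x25,0x55,0x2b,0x7d,0x5e,0xa5,0x33}
#4 dst[0x02+3] := {0x2b,0x7d,0x5e}
query mem[0x02]=0x2b, mem[0x04]=0x5e, mem[0x03]=0x7d, mem[0x20]=0x33, mem[0x15]=0x25

MEM[0x02,0x04,0x03,0x20,0x15] = 2b 5e 7d 33 25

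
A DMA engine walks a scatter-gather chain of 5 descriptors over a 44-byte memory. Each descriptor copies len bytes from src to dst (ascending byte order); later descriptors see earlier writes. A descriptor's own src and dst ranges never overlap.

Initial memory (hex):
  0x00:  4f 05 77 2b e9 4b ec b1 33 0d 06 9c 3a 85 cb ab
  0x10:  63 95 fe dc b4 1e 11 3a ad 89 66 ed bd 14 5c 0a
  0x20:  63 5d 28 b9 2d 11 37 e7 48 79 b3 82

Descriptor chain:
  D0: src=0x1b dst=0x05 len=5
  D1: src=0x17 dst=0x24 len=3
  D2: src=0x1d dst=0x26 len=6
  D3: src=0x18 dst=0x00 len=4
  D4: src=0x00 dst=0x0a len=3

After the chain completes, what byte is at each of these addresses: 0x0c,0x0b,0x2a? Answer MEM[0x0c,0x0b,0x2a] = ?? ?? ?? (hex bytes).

MEM[0x0c,0x0b,0x2a] = 66 89 5d

  after D0: wrote 5B at 0x05 = edbd145c0a
  after D1: wrote 3B at 0x24 = 3aad89
  after D2: wrote 6B at 0x26 = 145c0a635d28
  after D3: wrote 4B at 0x00 = ad8966ed
  after D4: wrote 3B at 0x0a = ad8966
query mem[0x0c]=0x66, mem[0x0b]=0x89, mem[0x2a]=0x5d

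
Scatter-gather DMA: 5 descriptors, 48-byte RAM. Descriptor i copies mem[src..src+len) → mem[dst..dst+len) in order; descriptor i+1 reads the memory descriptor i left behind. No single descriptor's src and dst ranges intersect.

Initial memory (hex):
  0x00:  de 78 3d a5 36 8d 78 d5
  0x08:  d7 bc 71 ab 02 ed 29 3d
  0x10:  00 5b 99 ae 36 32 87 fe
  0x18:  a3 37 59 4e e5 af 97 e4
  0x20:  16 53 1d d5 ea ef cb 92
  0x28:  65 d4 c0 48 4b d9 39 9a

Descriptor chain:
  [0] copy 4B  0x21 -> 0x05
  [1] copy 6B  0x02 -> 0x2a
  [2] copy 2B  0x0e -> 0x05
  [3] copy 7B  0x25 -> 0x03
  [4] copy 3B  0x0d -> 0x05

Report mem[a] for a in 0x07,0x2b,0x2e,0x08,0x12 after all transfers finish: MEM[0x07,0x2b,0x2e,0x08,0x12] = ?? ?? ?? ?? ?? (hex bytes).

[0] 0x21->0x05 len=4 : 53 1d d5 ea
[1] 0x02->0x2a len=6 : 3d a5 36 53 1d d5
[2] 0x0e->0x05 len=2 : 29 3d
[3] 0x25->0x03 len=7 : ef cb 92 65 d4 3d a5
[4] 0x0d->0x05 len=3 : ed 29 3d
query mem[0x07]=0x3d, mem[0x2b]=0xa5, mem[0x2e]=0x1d, mem[0x08]=0x3d, mem[0x12]=0x99

MEM[0x07,0x2b,0x2e,0x08,0x12] = 3d a5 1d 3d 99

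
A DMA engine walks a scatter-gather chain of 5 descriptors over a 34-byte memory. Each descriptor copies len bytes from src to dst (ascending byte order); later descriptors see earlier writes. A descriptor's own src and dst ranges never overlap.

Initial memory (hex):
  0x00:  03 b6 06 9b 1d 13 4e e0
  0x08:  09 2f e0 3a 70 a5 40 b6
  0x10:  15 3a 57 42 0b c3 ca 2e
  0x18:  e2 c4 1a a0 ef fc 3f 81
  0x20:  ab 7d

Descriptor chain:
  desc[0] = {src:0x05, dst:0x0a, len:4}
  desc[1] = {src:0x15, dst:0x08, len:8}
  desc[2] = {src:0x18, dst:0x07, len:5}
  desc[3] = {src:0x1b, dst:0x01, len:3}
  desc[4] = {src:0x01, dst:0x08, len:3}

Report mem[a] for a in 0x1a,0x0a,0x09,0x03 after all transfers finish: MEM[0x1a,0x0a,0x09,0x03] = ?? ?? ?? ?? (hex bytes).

#0 dst[0x0a+4] := {0x13,0x4e,0xe0,0x09}
#1 dst[0x08+8] := {0xc3,0xca,0x2e,0xe2,0xc4,0x1a,0xa0,0xef}
#2 dst[0x07+5] := {0xe2,0xc4,0x1a,0xa0,0xef}
#3 dst[0x01+3] := {0xa0,0xef,0xfc}
#4 dst[0x08+3] := {0xa0,0xef,0xfc}
query mem[0x1a]=0x1a, mem[0x0a]=0xfc, mem[0x09]=0xef, mem[0x03]=0xfc

MEM[0x1a,0x0a,0x09,0x03] = 1a fc ef fc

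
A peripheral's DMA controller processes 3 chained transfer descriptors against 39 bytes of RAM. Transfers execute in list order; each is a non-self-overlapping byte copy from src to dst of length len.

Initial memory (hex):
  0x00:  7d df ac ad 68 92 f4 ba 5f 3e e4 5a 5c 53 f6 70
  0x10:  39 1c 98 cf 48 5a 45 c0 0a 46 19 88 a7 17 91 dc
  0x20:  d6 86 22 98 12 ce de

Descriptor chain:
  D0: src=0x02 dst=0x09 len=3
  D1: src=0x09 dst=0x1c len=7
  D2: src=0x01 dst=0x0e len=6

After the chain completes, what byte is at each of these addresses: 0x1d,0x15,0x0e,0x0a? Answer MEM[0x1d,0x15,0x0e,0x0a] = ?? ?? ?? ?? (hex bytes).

#0 dst[0x09+3] := {0xac,0xad,0x68}
#1 dst[0x1c+7] := {0xac,0xad,0x68,0x5c,0x53,0xf6,0x70}
#2 dst[0x0e+6] := {0xdf,0xac,0xad,0x68,0x92,0xf4}
query mem[0x1d]=0xad, mem[0x15]=0x5a, mem[0x0e]=0xdf, mem[0x0a]=0xad

MEM[0x1d,0x15,0x0e,0x0a] = ad 5a df ad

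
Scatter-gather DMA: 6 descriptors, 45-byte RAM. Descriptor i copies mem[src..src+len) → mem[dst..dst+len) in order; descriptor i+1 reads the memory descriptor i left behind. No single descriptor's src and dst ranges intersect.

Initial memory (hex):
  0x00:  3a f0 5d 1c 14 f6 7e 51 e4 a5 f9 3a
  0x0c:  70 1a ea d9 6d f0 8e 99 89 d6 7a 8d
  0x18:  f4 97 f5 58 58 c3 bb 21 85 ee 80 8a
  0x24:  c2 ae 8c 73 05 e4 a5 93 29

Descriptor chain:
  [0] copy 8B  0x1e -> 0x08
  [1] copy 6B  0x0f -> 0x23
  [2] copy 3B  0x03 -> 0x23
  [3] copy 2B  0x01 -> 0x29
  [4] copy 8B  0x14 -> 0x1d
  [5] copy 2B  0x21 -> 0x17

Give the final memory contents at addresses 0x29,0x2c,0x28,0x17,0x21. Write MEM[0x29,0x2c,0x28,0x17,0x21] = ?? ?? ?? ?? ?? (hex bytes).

MEM[0x29,0x2c,0x28,0x17,0x21] = f0 29 89 f4 f4

[0] 0x1e->0x08 len=8 : bb 21 85 ee 80 8a c2 ae
[1] 0x0f->0x23 len=6 : ae 6d f0 8e 99 89
[2] 0x03->0x23 len=3 : 1c 14 f6
[3] 0x01->0x29 len=2 : f0 5d
[4] 0x14->0x1d len=8 : 89 d6 7a 8d f4 97 f5 58
[5] 0x21->0x17 len=2 : f4 97
query mem[0x29]=0xf0, mem[0x2c]=0x29, mem[0x28]=0x89, mem[0x17]=0xf4, mem[0x21]=0xf4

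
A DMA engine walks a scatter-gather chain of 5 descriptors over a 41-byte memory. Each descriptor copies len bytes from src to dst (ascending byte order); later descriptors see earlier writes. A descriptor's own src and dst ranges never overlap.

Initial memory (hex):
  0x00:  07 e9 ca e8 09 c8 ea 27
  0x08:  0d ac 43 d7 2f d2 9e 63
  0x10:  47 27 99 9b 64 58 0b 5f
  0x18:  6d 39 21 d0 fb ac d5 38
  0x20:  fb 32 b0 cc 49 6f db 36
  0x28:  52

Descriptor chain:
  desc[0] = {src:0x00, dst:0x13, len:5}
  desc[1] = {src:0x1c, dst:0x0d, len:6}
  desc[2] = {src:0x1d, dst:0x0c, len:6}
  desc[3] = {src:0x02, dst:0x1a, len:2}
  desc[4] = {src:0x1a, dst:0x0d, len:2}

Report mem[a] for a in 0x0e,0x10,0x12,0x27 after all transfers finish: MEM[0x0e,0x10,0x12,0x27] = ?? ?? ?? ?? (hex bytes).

[0] 0x00->0x13 len=5 : 07 e9 ca e8 09
[1] 0x1c->0x0d len=6 : fb ac d5 38 fb 32
[2] 0x1d->0x0c len=6 : ac d5 38 fb 32 b0
[3] 0x02->0x1a len=2 : ca e8
[4] 0x1a->0x0d len=2 : ca e8
query mem[0x0e]=0xe8, mem[0x10]=0x32, mem[0x12]=0x32, mem[0x27]=0x36

MEM[0x0e,0x10,0x12,0x27] = e8 32 32 36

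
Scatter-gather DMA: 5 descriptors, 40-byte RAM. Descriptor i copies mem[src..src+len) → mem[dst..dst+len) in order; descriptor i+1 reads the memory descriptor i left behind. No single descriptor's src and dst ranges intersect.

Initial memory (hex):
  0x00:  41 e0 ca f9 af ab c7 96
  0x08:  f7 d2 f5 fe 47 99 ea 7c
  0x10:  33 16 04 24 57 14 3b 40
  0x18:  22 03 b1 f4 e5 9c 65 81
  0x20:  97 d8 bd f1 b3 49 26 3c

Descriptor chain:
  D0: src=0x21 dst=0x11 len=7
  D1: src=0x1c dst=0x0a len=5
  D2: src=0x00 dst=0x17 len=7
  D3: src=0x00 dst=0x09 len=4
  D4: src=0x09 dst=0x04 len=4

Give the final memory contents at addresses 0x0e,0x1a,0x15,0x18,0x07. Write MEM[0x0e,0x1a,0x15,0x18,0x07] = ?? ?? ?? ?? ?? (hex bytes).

MEM[0x0e,0x1a,0x15,0x18,0x07] = 97 f9 49 e0 f9

D0: mem[0x11..0x17] <- [d8 bd f1 b3 49 26 3c]
D1: mem[0x0a..0x0e] <- [e5 9c 65 81 97]
D2: mem[0x17..0x1d] <- [41 e0 ca f9 af ab c7]
D3: mem[0x09..0x0c] <- [41 e0 ca f9]
D4: mem[0x04..0x07] <- [41 e0 ca f9]
query mem[0x0e]=0x97, mem[0x1a]=0xf9, mem[0x15]=0x49, mem[0x18]=0xe0, mem[0x07]=0xf9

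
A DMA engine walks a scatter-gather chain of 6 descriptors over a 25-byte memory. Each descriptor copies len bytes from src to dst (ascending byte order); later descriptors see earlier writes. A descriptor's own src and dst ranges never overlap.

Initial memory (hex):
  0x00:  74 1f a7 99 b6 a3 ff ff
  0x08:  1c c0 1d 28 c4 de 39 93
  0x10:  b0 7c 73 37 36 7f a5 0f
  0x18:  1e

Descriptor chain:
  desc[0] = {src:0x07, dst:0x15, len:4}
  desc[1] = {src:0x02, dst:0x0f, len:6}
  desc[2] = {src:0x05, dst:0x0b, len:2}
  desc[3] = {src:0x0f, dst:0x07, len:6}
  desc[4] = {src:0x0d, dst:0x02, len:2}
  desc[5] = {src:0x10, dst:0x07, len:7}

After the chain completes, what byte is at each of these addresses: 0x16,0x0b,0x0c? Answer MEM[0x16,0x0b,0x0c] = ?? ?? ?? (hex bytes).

#0 dst[0x15+4] := {0xff,0x1c,0xc0,0x1d}
#1 dst[0x0f+6] := {0xa7,0x99,0xb6,0xa3,0xff,0xff}
#2 dst[0x0b+2] := {0xa3,0xff}
#3 dst[0x07+6] := {0xa7,0x99,0xb6,0xa3,0xff,0xff}
#4 dst[0x02+2] := {0xde,0x39}
#5 dst[0x07+7] := {0x99,0xb6,0xa3,0xff,0xff,0xff,0x1c}
query mem[0x16]=0x1c, mem[0x0b]=0xff, mem[0x0c]=0xff

MEM[0x16,0x0b,0x0c] = 1c ff ff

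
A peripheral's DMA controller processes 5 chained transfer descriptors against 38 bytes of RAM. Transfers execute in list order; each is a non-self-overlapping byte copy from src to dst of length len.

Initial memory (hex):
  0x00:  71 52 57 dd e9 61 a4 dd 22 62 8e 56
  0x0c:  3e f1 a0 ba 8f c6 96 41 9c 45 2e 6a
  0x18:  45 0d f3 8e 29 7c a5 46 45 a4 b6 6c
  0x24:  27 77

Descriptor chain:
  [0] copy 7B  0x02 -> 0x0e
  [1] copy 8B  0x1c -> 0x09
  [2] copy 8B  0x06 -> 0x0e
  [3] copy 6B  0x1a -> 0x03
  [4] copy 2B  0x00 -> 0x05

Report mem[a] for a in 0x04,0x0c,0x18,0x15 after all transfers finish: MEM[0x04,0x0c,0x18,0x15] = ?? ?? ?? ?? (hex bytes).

MEM[0x04,0x0c,0x18,0x15] = 8e 46 45 45

  after D0: wrote 7B at 0x0e = 57dde961a4dd22
  after D1: wrote 8B at 0x09 = 297ca54645a4b66c
  after D2: wrote 8B at 0x0e = a4dd22297ca54645
  after D3: wrote 6B at 0x03 = f38e297ca546
  after D4: wrote 2B at 0x05 = 7152
query mem[0x04]=0x8e, mem[0x0c]=0x46, mem[0x18]=0x45, mem[0x15]=0x45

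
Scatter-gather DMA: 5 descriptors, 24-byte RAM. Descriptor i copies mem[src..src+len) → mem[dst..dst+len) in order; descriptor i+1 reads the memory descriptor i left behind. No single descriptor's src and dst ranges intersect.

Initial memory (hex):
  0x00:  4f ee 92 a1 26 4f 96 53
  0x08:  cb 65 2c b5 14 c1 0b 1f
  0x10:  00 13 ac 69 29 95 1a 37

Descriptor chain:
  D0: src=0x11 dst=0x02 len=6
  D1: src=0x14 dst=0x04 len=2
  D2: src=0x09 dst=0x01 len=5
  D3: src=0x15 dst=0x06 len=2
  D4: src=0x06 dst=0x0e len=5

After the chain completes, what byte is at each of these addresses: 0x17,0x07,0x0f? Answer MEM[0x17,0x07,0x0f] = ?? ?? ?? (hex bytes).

MEM[0x17,0x07,0x0f] = 37 1a 1a

[0] 0x11->0x02 len=6 : 13 ac 69 29 95 1a
[1] 0x14->0x04 len=2 : 29 95
[2] 0x09->0x01 len=5 : 65 2c b5 14 c1
[3] 0x15->0x06 len=2 : 95 1a
[4] 0x06->0x0e len=5 : 95 1a cb 65 2c
query mem[0x17]=0x37, mem[0x07]=0x1a, mem[0x0f]=0x1a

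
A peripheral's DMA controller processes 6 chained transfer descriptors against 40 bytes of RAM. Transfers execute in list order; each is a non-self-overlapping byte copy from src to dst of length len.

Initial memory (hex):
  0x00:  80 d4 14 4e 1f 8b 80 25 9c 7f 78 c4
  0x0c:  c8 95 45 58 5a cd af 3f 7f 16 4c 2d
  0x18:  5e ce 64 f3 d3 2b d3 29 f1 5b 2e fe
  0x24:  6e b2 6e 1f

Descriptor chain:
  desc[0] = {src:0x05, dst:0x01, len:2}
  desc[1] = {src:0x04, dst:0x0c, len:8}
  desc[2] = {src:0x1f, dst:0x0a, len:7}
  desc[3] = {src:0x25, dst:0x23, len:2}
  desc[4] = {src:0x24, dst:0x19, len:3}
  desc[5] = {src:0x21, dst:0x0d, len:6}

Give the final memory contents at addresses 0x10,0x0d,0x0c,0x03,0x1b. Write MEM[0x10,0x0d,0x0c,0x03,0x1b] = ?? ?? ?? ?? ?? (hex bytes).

[0] 0x05->0x01 len=2 : 8b 80
[1] 0x04->0x0c len=8 : 1f 8b 80 25 9c 7f 78 c4
[2] 0x1f->0x0a len=7 : 29 f1 5b 2e fe 6e b2
[3] 0x25->0x23 len=2 : b2 6e
[4] 0x24->0x19 len=3 : 6e b2 6e
[5] 0x21->0x0d len=6 : 5b 2e b2 6e b2 6e
query mem[0x10]=0x6e, mem[0x0d]=0x5b, mem[0x0c]=0x5b, mem[0x03]=0x4e, mem[0x1b]=0x6e

MEM[0x10,0x0d,0x0c,0x03,0x1b] = 6e 5b 5b 4e 6e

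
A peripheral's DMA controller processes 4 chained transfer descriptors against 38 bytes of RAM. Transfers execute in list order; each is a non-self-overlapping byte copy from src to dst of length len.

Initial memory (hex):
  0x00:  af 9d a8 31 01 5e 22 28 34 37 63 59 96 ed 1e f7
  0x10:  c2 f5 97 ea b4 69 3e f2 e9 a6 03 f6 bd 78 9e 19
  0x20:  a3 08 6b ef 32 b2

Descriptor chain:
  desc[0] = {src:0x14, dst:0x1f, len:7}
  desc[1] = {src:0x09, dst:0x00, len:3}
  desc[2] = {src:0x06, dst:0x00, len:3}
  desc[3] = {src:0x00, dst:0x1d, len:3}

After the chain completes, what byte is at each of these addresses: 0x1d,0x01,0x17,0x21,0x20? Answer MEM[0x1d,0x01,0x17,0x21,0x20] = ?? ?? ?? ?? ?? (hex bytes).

MEM[0x1d,0x01,0x17,0x21,0x20] = 22 28 f2 3e 69

  after D0: wrote 7B at 0x1f = b4693ef2e9a603
  after D1: wrote 3B at 0x00 = 376359
  after D2: wrote 3B at 0x00 = 222834
  after D3: wrote 3B at 0x1d = 222834
query mem[0x1d]=0x22, mem[0x01]=0x28, mem[0x17]=0xf2, mem[0x21]=0x3e, mem[0x20]=0x69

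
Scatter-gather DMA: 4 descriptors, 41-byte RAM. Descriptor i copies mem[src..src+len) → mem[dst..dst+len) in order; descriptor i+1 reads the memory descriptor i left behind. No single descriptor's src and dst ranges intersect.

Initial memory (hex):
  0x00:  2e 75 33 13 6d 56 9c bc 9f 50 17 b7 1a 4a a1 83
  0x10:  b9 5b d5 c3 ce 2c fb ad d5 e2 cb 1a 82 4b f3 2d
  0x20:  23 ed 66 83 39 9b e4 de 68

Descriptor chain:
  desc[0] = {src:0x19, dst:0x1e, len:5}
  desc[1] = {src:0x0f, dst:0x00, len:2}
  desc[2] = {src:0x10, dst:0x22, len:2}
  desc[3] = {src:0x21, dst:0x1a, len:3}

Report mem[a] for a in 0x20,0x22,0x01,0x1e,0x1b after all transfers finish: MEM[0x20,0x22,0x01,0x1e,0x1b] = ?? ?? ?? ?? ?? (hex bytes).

MEM[0x20,0x22,0x01,0x1e,0x1b] = 1a b9 b9 e2 b9

[0] 0x19->0x1e len=5 : e2 cb 1a 82 4b
[1] 0x0f->0x00 len=2 : 83 b9
[2] 0x10->0x22 len=2 : b9 5b
[3] 0x21->0x1a len=3 : 82 b9 5b
query mem[0x20]=0x1a, mem[0x22]=0xb9, mem[0x01]=0xb9, mem[0x1e]=0xe2, mem[0x1b]=0xb9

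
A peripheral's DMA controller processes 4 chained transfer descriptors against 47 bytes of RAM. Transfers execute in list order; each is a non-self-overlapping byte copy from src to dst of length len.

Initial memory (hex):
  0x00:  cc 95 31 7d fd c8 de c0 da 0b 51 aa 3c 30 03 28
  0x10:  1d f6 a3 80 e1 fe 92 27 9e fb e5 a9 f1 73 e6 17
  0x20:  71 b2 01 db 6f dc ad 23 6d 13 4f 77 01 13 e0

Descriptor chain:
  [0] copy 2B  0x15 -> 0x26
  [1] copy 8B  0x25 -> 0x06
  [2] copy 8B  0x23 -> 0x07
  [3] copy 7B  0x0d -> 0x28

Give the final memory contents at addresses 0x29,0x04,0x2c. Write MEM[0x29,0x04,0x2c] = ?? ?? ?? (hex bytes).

#0 dst[0x26+2] := {0xfe,0x92}
#1 dst[0x06+8] := {0xdc,0xfe,0x92,0x6d,0x13,0x4f,0x77,0x01}
#2 dst[0x07+8] := {0xdb,0x6f,0xdc,0xfe,0x92,0x6d,0x13,0x4f}
#3 dst[0x28+7] := {0x13,0x4f,0x28,0x1d,0xf6,0xa3,0x80}
query mem[0x29]=0x4f, mem[0x04]=0xfd, mem[0x2c]=0xf6

MEM[0x29,0x04,0x2c] = 4f fd f6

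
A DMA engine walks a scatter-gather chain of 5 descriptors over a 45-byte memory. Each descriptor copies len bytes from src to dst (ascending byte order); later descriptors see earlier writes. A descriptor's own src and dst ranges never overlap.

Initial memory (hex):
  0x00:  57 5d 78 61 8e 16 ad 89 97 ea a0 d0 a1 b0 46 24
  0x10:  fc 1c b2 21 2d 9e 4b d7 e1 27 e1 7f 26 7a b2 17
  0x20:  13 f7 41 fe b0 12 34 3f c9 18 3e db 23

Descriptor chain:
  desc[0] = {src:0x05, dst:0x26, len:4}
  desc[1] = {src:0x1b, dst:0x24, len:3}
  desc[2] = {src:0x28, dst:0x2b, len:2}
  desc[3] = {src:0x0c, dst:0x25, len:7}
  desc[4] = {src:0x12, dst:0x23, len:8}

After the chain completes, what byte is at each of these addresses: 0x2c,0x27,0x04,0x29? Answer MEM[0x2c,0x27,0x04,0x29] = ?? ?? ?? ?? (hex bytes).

MEM[0x2c,0x27,0x04,0x29] = 97 4b 8e e1

#0 dst[0x26+4] := {0x16,0xad,0x89,0x97}
#1 dst[0x24+3] := {0x7f,0x26,0x7a}
#2 dst[0x2b+2] := {0x89,0x97}
#3 dst[0x25+7] := {0xa1,0xb0,0x46,0x24,0xfc,0x1c,0xb2}
#4 dst[0x23+8] := {0xb2,0x21,0x2d,0x9e,0x4b,0xd7,0xe1,0x27}
query mem[0x2c]=0x97, mem[0x27]=0x4b, mem[0x04]=0x8e, mem[0x29]=0xe1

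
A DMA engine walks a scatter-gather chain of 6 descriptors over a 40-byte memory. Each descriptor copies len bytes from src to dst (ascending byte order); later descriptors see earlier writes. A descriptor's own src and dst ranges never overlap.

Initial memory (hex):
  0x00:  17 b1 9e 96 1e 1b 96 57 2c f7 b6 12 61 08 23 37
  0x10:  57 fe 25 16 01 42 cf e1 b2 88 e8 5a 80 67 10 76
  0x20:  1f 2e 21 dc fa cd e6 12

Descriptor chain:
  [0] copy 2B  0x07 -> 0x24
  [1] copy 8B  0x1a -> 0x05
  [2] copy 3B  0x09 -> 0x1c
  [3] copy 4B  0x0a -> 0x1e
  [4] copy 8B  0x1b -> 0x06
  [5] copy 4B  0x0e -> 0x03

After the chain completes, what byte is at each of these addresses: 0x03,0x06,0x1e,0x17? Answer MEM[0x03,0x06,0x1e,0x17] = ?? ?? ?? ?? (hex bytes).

  after D0: wrote 2B at 0x24 = 572c
  after D1: wrote 8B at 0x05 = e85a806710761f2e
  after D2: wrote 3B at 0x1c = 10761f
  after D3: wrote 4B at 0x1e = 761f2e08
  after D4: wrote 8B at 0x06 = 5a1076761f2e0821
  after D5: wrote 4B at 0x03 = 233757fe
query mem[0x03]=0x23, mem[0x06]=0xfe, mem[0x1e]=0x76, mem[0x17]=0xe1

MEM[0x03,0x06,0x1e,0x17] = 23 fe 76 e1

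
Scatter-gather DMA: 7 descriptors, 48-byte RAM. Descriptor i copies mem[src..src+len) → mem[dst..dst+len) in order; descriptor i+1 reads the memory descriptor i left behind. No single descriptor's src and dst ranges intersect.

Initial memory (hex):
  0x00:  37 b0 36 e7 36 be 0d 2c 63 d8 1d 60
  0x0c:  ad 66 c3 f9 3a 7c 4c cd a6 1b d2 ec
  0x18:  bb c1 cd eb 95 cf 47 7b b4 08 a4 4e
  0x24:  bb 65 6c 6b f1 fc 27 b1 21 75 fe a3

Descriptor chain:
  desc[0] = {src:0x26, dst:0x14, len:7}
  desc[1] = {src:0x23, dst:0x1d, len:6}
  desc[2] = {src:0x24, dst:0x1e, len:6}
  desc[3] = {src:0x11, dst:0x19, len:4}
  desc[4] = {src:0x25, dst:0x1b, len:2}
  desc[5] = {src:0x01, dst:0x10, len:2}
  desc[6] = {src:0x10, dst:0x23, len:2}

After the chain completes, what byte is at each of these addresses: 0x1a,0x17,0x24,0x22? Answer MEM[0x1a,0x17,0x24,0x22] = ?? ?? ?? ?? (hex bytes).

#0 dst[0x14+7] := {0x6c,0x6b,0xf1,0xfc,0x27,0xb1,0x21}
#1 dst[0x1d+6] := {0x4e,0xbb,0x65,0x6c,0x6b,0xf1}
#2 dst[0x1e+6] := {0xbb,0x65,0x6c,0x6b,0xf1,0xfc}
#3 dst[0x19+4] := {0x7c,0x4c,0xcd,0x6c}
#4 dst[0x1b+2] := {0x65,0x6c}
#5 dst[0x10+2] := {0xb0,0x36}
#6 dst[0x23+2] := {0xb0,0x36}
query mem[0x1a]=0x4c, mem[0x17]=0xfc, mem[0x24]=0x36, mem[0x22]=0xf1

MEM[0x1a,0x17,0x24,0x22] = 4c fc 36 f1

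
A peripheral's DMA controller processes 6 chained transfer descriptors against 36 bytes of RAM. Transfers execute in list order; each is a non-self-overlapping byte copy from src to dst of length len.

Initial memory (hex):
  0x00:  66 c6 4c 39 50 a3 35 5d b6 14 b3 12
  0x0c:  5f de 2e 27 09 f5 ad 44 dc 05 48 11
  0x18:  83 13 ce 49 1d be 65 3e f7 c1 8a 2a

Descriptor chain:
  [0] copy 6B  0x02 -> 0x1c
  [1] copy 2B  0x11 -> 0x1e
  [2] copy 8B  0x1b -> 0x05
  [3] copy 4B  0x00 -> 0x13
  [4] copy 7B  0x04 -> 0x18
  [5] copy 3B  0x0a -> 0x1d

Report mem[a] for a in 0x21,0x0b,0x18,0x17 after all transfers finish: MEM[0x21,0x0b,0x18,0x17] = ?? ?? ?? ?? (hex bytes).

MEM[0x21,0x0b,0x18,0x17] = 5d 5d 50 11

  after D0: wrote 6B at 0x1c = 4c3950a3355d
  after D1: wrote 2B at 0x1e = f5ad
  after D2: wrote 8B at 0x05 = 494c39f5ad355d8a
  after D3: wrote 4B at 0x13 = 66c64c39
  after D4: wrote 7B at 0x18 = 50494c39f5ad35
  after D5: wrote 3B at 0x1d = 355d8a
query mem[0x21]=0x5d, mem[0x0b]=0x5d, mem[0x18]=0x50, mem[0x17]=0x11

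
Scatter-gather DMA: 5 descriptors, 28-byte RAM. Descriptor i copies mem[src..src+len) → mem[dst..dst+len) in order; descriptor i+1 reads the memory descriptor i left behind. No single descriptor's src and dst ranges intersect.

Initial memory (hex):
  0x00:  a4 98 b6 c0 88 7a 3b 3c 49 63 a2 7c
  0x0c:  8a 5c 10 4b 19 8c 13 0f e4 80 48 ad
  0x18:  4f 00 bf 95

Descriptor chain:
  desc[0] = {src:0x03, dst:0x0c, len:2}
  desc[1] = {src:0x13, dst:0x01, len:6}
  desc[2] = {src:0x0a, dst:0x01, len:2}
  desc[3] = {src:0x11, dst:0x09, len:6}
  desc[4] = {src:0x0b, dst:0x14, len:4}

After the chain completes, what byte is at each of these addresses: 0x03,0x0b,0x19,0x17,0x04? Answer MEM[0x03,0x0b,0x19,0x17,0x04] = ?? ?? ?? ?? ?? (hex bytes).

MEM[0x03,0x0b,0x19,0x17,0x04] = 80 0f 00 48 48

  after D0: wrote 2B at 0x0c = c088
  after D1: wrote 6B at 0x01 = 0fe48048ad4f
  after D2: wrote 2B at 0x01 = a27c
  after D3: wrote 6B at 0x09 = 8c130fe48048
  after D4: wrote 4B at 0x14 = 0fe48048
query mem[0x03]=0x80, mem[0x0b]=0x0f, mem[0x19]=0x00, mem[0x17]=0x48, mem[0x04]=0x48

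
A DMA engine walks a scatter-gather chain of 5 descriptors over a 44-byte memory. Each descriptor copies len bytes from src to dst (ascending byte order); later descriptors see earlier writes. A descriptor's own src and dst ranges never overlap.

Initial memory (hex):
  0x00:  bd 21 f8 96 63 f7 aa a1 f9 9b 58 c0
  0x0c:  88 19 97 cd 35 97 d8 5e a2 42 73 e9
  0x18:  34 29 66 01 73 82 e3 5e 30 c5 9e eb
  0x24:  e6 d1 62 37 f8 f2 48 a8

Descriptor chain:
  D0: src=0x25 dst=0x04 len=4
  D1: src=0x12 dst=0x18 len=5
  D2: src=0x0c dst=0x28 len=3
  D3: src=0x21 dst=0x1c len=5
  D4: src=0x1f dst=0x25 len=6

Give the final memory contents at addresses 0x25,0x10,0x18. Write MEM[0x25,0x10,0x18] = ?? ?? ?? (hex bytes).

MEM[0x25,0x10,0x18] = e6 35 d8

[0] 0x25->0x04 len=4 : d1 62 37 f8
[1] 0x12->0x18 len=5 : d8 5e a2 42 73
[2] 0x0c->0x28 len=3 : 88 19 97
[3] 0x21->0x1c len=5 : c5 9e eb e6 d1
[4] 0x1f->0x25 len=6 : e6 d1 c5 9e eb e6
query mem[0x25]=0xe6, mem[0x10]=0x35, mem[0x18]=0xd8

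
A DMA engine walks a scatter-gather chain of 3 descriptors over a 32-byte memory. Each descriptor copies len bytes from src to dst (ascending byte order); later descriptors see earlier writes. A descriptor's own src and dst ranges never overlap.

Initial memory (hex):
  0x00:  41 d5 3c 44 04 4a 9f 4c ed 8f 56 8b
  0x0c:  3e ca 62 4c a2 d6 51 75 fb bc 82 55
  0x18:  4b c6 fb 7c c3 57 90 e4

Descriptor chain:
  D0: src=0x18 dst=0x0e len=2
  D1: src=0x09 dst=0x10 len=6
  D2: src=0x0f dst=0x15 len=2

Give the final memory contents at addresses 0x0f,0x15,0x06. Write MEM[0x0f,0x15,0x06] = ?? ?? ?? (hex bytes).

#0 dst[0x0e+2] := {0x4b,0xc6}
#1 dst[0x10+6] := {0x8f,0x56,0x8b,0x3e,0xca,0x4b}
#2 dst[0x15+2] := {0xc6,0x8f}
query mem[0x0f]=0xc6, mem[0x15]=0xc6, mem[0x06]=0x9f

MEM[0x0f,0x15,0x06] = c6 c6 9f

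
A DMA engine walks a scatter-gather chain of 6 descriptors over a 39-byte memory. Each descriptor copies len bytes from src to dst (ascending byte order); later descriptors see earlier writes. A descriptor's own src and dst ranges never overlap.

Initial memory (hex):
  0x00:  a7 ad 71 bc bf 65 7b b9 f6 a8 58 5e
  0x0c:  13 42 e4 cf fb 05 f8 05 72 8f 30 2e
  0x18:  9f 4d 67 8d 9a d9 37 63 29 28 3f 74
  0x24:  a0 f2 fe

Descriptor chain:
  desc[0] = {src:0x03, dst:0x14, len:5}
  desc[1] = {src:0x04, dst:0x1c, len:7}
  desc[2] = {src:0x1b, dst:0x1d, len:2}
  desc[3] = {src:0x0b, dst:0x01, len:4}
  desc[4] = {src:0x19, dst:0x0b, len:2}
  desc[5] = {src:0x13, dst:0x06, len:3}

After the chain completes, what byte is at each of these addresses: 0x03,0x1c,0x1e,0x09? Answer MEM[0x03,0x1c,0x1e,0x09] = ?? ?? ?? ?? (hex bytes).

D0: mem[0x14..0x18] <- [bc bf 65 7b b9]
D1: mem[0x1c..0x22] <- [bf 65 7b b9 f6 a8 58]
D2: mem[0x1d..0x1e] <- [8d bf]
D3: mem[0x01..0x04] <- [5e 13 42 e4]
D4: mem[0x0b..0x0c] <- [4d 67]
D5: mem[0x06..0x08] <- [05 bc bf]
query mem[0x03]=0x42, mem[0x1c]=0xbf, mem[0x1e]=0xbf, mem[0x09]=0xa8

MEM[0x03,0x1c,0x1e,0x09] = 42 bf bf a8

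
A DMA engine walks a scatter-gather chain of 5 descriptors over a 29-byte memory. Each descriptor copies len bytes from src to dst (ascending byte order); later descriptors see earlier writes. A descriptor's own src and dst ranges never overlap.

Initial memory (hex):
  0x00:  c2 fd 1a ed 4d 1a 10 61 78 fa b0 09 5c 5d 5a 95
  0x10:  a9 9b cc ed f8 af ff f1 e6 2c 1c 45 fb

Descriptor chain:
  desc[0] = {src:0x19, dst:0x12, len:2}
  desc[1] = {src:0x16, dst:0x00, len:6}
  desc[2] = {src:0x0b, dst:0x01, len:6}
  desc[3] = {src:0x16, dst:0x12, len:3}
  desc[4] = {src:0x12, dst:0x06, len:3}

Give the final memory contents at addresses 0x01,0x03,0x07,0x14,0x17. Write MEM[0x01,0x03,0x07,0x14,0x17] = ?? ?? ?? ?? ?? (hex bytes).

MEM[0x01,0x03,0x07,0x14,0x17] = 09 5d f1 e6 f1

  after D0: wrote 2B at 0x12 = 2c1c
  after D1: wrote 6B at 0x00 = fff1e62c1c45
  after D2: wrote 6B at 0x01 = 095c5d5a95a9
  after D3: wrote 3B at 0x12 = fff1e6
  after D4: wrote 3B at 0x06 = fff1e6
query mem[0x01]=0x09, mem[0x03]=0x5d, mem[0x07]=0xf1, mem[0x14]=0xe6, mem[0x17]=0xf1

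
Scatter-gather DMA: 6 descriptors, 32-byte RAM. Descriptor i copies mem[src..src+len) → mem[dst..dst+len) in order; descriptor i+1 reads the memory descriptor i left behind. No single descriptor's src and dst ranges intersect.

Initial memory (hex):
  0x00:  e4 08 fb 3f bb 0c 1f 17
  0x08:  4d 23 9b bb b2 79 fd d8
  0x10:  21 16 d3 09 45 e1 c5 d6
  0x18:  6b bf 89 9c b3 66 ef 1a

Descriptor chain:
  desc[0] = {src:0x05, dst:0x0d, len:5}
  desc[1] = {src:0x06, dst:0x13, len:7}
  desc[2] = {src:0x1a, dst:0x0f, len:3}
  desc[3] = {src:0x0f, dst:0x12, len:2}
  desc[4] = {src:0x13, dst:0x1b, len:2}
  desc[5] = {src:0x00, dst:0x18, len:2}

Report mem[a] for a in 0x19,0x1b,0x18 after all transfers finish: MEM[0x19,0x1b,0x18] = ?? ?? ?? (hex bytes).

MEM[0x19,0x1b,0x18] = 08 9c e4

  after D0: wrote 5B at 0x0d = 0c1f174d23
  after D1: wrote 7B at 0x13 = 1f174d239bbbb2
  after D2: wrote 3B at 0x0f = 899cb3
  after D3: wrote 2B at 0x12 = 899c
  after D4: wrote 2B at 0x1b = 9c17
  after D5: wrote 2B at 0x18 = e408
query mem[0x19]=0x08, mem[0x1b]=0x9c, mem[0x18]=0xe4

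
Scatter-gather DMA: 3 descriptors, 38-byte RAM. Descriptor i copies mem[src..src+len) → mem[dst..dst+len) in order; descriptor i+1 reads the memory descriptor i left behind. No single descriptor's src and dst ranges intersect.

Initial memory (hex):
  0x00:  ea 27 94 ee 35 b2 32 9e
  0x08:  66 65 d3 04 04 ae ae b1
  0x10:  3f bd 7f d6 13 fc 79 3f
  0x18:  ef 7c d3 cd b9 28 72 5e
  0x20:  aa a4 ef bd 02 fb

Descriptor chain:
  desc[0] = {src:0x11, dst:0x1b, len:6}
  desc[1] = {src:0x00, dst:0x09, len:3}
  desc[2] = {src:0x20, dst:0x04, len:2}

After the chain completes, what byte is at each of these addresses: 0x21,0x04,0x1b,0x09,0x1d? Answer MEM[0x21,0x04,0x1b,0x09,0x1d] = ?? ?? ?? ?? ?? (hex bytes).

MEM[0x21,0x04,0x1b,0x09,0x1d] = a4 79 bd ea d6

  after D0: wrote 6B at 0x1b = bd7fd613fc79
  after D1: wrote 3B at 0x09 = ea2794
  after D2: wrote 2B at 0x04 = 79a4
query mem[0x21]=0xa4, mem[0x04]=0x79, mem[0x1b]=0xbd, mem[0x09]=0xea, mem[0x1d]=0xd6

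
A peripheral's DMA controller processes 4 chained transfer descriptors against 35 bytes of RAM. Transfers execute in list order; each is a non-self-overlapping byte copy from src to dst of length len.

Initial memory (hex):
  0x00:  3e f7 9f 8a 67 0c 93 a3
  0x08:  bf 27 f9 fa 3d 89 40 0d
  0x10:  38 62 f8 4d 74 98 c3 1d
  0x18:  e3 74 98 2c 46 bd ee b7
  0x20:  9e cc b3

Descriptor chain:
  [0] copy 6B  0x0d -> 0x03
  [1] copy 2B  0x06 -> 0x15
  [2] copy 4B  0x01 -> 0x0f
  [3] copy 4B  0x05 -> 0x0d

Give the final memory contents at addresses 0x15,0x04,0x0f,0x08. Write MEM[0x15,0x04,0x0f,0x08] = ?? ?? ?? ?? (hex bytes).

[0] 0x0d->0x03 len=6 : 89 40 0d 38 62 f8
[1] 0x06->0x15 len=2 : 38 62
[2] 0x01->0x0f len=4 : f7 9f 89 40
[3] 0x05->0x0d len=4 : 0d 38 62 f8
query mem[0x15]=0x38, mem[0x04]=0x40, mem[0x0f]=0x62, mem[0x08]=0xf8

MEM[0x15,0x04,0x0f,0x08] = 38 40 62 f8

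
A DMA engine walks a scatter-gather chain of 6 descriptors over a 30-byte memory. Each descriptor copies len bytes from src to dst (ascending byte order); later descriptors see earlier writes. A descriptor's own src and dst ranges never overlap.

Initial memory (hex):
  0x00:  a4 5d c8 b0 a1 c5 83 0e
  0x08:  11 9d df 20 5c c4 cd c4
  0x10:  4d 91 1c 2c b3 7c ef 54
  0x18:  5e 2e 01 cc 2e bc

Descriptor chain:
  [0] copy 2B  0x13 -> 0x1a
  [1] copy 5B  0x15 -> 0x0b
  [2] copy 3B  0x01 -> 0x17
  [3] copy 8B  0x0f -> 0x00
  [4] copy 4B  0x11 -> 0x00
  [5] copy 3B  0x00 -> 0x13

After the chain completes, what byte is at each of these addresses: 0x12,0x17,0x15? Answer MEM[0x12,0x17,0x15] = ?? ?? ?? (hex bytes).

MEM[0x12,0x17,0x15] = 1c 5d 2c

  after D0: wrote 2B at 0x1a = 2cb3
  after D1: wrote 5B at 0x0b = 7cef545e2e
  after D2: wrote 3B at 0x17 = 5dc8b0
  after D3: wrote 8B at 0x00 = 2e4d911c2cb37cef
  after D4: wrote 4B at 0x00 = 911c2cb3
  after D5: wrote 3B at 0x13 = 911c2c
query mem[0x12]=0x1c, mem[0x17]=0x5d, mem[0x15]=0x2c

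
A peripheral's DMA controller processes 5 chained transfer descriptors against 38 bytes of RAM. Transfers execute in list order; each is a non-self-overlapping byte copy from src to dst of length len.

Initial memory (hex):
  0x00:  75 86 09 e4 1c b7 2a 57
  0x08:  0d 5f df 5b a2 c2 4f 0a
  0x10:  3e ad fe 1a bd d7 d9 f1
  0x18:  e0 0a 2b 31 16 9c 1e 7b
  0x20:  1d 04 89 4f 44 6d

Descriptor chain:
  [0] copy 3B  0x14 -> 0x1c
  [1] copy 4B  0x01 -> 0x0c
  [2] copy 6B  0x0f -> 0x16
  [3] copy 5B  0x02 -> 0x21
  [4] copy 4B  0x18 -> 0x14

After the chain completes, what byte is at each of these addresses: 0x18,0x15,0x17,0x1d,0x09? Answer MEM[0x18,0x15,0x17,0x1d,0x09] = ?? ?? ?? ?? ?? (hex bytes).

MEM[0x18,0x15,0x17,0x1d,0x09] = ad fe bd d7 5f

D0: mem[0x1c..0x1e] <- [bd d7 d9]
D1: mem[0x0c..0x0f] <- [86 09 e4 1c]
D2: mem[0x16..0x1b] <- [1c 3e ad fe 1a bd]
D3: mem[0x21..0x25] <- [09 e4 1c b7 2a]
D4: mem[0x14..0x17] <- [ad fe 1a bd]
query mem[0x18]=0xad, mem[0x15]=0xfe, mem[0x17]=0xbd, mem[0x1d]=0xd7, mem[0x09]=0x5f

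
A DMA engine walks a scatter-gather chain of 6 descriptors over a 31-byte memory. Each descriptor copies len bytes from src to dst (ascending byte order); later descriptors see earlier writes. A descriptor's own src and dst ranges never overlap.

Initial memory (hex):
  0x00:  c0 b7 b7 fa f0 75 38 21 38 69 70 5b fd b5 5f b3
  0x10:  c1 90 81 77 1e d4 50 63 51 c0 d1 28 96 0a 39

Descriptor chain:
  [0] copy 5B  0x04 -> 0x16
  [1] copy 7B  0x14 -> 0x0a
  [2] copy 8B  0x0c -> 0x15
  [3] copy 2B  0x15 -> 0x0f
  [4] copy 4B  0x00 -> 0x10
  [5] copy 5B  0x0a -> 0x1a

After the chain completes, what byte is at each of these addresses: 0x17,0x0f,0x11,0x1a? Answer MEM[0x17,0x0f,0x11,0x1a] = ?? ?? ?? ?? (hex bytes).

MEM[0x17,0x0f,0x11,0x1a] = 38 f0 b7 1e

[0] 0x04->0x16 len=5 : f0 75 38 21 38
[1] 0x14->0x0a len=7 : 1e d4 f0 75 38 21 38
[2] 0x0c->0x15 len=8 : f0 75 38 21 38 90 81 77
[3] 0x15->0x0f len=2 : f0 75
[4] 0x00->0x10 len=4 : c0 b7 b7 fa
[5] 0x0a->0x1a len=5 : 1e d4 f0 75 38
query mem[0x17]=0x38, mem[0x0f]=0xf0, mem[0x11]=0xb7, mem[0x1a]=0x1e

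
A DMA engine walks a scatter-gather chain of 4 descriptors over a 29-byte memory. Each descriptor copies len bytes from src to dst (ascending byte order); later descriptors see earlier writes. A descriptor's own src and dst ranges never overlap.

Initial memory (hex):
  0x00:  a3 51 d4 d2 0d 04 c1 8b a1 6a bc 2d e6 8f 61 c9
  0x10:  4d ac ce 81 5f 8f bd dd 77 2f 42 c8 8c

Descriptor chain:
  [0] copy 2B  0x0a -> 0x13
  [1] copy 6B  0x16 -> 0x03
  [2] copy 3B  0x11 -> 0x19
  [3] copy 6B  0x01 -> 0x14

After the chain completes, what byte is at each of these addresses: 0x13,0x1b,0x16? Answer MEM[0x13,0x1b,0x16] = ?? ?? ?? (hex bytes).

MEM[0x13,0x1b,0x16] = bc bc bd

[0] 0x0a->0x13 len=2 : bc 2d
[1] 0x16->0x03 len=6 : bd dd 77 2f 42 c8
[2] 0x11->0x19 len=3 : ac ce bc
[3] 0x01->0x14 len=6 : 51 d4 bd dd 77 2f
query mem[0x13]=0xbc, mem[0x1b]=0xbc, mem[0x16]=0xbd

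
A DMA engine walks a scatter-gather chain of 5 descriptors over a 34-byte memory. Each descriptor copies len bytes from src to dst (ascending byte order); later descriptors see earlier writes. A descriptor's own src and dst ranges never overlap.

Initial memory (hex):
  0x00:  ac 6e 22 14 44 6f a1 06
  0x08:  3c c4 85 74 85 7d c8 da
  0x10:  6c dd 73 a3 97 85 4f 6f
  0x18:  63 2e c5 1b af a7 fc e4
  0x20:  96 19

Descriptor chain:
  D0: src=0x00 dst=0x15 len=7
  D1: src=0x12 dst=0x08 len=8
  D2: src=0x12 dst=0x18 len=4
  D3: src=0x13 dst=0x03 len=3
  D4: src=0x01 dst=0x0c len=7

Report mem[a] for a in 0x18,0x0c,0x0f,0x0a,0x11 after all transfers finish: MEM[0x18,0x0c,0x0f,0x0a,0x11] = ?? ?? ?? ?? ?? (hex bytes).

[0] 0x00->0x15 len=7 : ac 6e 22 14 44 6f a1
[1] 0x12->0x08 len=8 : 73 a3 97 ac 6e 22 14 44
[2] 0x12->0x18 len=4 : 73 a3 97 ac
[3] 0x13->0x03 len=3 : a3 97 ac
[4] 0x01->0x0c len=7 : 6e 22 a3 97 ac a1 06
query mem[0x18]=0x73, mem[0x0c]=0x6e, mem[0x0f]=0x97, mem[0x0a]=0x97, mem[0x11]=0xa1

MEM[0x18,0x0c,0x0f,0x0a,0x11] = 73 6e 97 97 a1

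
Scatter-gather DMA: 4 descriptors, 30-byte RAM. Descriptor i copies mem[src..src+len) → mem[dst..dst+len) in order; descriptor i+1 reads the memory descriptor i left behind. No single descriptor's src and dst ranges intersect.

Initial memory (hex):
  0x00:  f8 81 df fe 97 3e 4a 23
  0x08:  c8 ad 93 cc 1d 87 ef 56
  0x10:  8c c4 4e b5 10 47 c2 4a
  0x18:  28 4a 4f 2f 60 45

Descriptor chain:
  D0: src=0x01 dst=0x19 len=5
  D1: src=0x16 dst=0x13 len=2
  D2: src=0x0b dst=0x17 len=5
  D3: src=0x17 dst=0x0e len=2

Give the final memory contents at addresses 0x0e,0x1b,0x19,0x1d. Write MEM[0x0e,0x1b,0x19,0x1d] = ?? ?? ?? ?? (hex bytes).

MEM[0x0e,0x1b,0x19,0x1d] = cc 56 87 3e

#0 dst[0x19+5] := {0x81,0xdf,0xfe,0x97,0x3e}
#1 dst[0x13+2] := {0xc2,0x4a}
#2 dst[0x17+5] := {0xcc,0x1d,0x87,0xef,0x56}
#3 dst[0x0e+2] := {0xcc,0x1d}
query mem[0x0e]=0xcc, mem[0x1b]=0x56, mem[0x19]=0x87, mem[0x1d]=0x3e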